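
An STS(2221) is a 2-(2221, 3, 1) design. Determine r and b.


An STS(v) is a 2-(v, 3, 1) BIBD: block size k = 3, λ = 1.
Replication: r(k − 1) = λ(v − 1) ⇒ r·2 = 2221 − 1 = 2220 ⇒ r = 1110.
Block count: bk = vr ⇒ b·3 = 2221·1110 = 2465310 ⇒ b = 821770.
(Check via b = v(v − 1)/6 = 2221·2220/6 = 4930620/6 = 821770.)

r = 1110, b = 821770.


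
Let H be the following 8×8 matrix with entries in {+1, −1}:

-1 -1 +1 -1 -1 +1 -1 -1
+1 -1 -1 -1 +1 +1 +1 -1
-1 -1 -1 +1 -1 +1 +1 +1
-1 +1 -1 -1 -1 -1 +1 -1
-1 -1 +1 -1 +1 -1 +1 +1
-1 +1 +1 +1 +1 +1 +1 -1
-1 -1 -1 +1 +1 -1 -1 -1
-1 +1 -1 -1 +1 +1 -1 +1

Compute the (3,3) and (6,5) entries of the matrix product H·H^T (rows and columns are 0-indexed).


Row 3 of H: [-1, 1, -1, -1, -1, -1, 1, -1].
Row 5 of H: [-1, 1, 1, 1, 1, 1, 1, -1].
Row 6 of H: [-1, -1, -1, 1, 1, -1, -1, -1].
(H·H^T)[3][3] = Σ_j H[3][j]·H[3][j] = (-1)² + (1)² + (-1)² + (-1)² + (-1)² + (-1)² + (1)² + (-1)² = 1 + 1 + 1 + 1 + 1 + 1 + 1 + 1 = 8.
(H·H^T)[6][5] = Σ_j H[6][j]·H[5][j] = (-1)·(-1) + (-1)·(1) + (-1)·(1) + (1)·(1) + (1)·(1) + (-1)·(1) + (-1)·(1) + (-1)·(-1) = 1 + -1 + -1 + 1 + 1 + -1 + -1 + 1 = 0.
So rows 6 and 5 are orthogonal; the diagonal entry equals n = 8.

(3,3) entry = 8; (6,5) entry = 0.


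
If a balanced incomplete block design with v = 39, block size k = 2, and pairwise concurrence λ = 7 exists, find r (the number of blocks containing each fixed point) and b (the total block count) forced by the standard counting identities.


Any 2-(v, k, λ) BIBD satisfies two necessary conditions:
  (i)  Each point sits in r blocks, and counting incidences through any fixed point gives r(k − 1) = λ(v − 1), so r = λ(v − 1)/(k − 1).
  (ii) Total incidences bk = vr, so b = vr/k.
Step 1: r = λ(v − 1)/(k − 1) = 7·(39 − 1)/(2 − 1) = 7·38/1 = 266/1 = 266.
Step 2: b = vr/k = 39·266/2 = 10374/2 = 5187.
Check integrality: r = 266 ∈ Z ✓, b = 5187 ∈ Z ✓.
(These identities are necessary conditions: they determine r and b for any design with these parameters, but do not by themselves prove that one exists.)

r = 266, b = 5187.


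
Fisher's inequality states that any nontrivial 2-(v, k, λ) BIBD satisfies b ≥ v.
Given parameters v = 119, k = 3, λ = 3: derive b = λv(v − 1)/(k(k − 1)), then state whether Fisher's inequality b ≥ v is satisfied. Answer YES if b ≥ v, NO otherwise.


b = λv(v − 1)/(k(k − 1)) = 3·119·118/(3·2) = 42126/6 = 7021.
Compare with v = 119: b ≥ v, so Fisher's inequality holds.

YES


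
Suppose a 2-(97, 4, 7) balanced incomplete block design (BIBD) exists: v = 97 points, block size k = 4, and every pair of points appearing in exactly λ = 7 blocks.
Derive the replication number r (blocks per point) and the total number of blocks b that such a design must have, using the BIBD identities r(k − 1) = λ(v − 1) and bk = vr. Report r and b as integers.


Any 2-(v, k, λ) BIBD satisfies two necessary conditions:
  (i)  Each point sits in r blocks, and counting incidences through any fixed point gives r(k − 1) = λ(v − 1), so r = λ(v − 1)/(k − 1).
  (ii) Total incidences bk = vr, so b = vr/k.
Step 1: r = λ(v − 1)/(k − 1) = 7·(97 − 1)/(4 − 1) = 7·96/3 = 672/3 = 224.
Step 2: b = vr/k = 97·224/4 = 21728/4 = 5432.
Check integrality: r = 224 ∈ Z ✓, b = 5432 ∈ Z ✓.
(These identities are necessary conditions: they determine r and b for any design with these parameters, but do not by themselves prove that one exists.)

r = 224, b = 5432.


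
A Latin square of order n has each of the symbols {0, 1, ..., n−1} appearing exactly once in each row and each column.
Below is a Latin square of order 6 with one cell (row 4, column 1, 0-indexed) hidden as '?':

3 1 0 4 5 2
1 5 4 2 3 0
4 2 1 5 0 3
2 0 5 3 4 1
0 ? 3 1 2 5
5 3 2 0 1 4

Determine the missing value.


Row 4 contains symbols [0, 1, 2, 3, 5] — missing [4].
Column 1 contains symbols [0, 1, 2, 3, 5] — missing [4].
The missing symbol must appear in both missing sets; intersection = [4].
Therefore the hidden value is 4.

Missing value = 4.


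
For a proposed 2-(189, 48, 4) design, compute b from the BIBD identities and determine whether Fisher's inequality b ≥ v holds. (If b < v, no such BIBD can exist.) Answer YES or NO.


b = λv(v − 1)/(k(k − 1)) = 4·189·188/(48·47) = 142128/2256 = 63.
Compare with v = 189: b < v, so Fisher's inequality fails.

NO


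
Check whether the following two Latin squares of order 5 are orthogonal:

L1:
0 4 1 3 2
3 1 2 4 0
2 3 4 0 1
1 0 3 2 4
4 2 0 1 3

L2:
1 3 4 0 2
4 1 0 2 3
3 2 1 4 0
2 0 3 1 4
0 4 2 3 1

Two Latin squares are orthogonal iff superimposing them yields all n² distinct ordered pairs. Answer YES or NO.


Form the n² = 25 superimposed pairs (L1[i][j], L2[i][j]), row by row (rows and columns indexed from 0):
row 0: (0,1) (4,3) (1,4) (3,0) (2,2)
row 1: (3,4) (1,1) (2,0) (4,2) (0,3)
row 2: (2,3) (3,2) (4,1) (0,4) (1,0)
row 3: (1,2) (0,0) (3,3) (2,1) (4,4)
row 4: (4,0) (2,4) (0,2) (1,3) (3,1)
Orthogonality requires all 25 pairs distinct.
Check by first coordinate: for each symbol s of L1, list the L2 entries in the n cells where L1 = s; they must all differ.
  L1 = 0: L2 entries (in reading order) 1, 3, 4, 0, 2 — all 5 distinct ✓
  L1 = 1: L2 entries (in reading order) 4, 1, 0, 2, 3 — all 5 distinct ✓
  L1 = 2: L2 entries (in reading order) 2, 0, 3, 1, 4 — all 5 distinct ✓
  L1 = 3: L2 entries (in reading order) 0, 4, 2, 3, 1 — all 5 distinct ✓
  L1 = 4: L2 entries (in reading order) 3, 2, 1, 4, 0 — all 5 distinct ✓
Every symbol of L1 meets every symbol of L2 exactly once, so all 25 pairs are distinct (25 of 25).
Conclusion: YES.

YES


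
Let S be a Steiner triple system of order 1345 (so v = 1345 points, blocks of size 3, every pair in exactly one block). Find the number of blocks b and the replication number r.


An STS(v) is a 2-(v, 3, 1) BIBD: block size k = 3, λ = 1.
Replication: r(k − 1) = λ(v − 1) ⇒ r·2 = 1345 − 1 = 1344 ⇒ r = 672.
Block count: b = v(v − 1)/6 = 1345·1344/6 = 1807680/6 = 301280.
(Check via bk = vr: 301280·3 = 903840 = 1345·672 = 903840 ✓.)

r = 672, b = 301280.


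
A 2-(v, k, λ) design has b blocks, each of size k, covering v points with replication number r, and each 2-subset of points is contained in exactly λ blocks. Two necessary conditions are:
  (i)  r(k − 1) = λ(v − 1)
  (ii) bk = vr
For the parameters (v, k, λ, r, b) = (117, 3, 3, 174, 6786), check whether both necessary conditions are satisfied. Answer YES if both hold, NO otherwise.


Condition (i): r(k − 1) = 174·2 = 348; λ(v − 1) = 3·116 = 348. Match? YES.
Condition (ii): bk = 6786·3 = 20358; vr = 117·174 = 20358. Match? YES.
Both conditions hold? YES.

YES


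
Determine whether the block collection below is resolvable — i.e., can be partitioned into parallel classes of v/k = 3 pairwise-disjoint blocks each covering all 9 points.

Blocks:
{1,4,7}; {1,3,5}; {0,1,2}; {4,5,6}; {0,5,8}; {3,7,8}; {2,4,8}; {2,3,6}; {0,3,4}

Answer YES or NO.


v = 9, block size k = 3, number of blocks = 9.
For resolvability, blocks must partition into parallel classes of size v/k = 3.
Total blocks must therefore be a multiple of 3: 9 = 3·3 + 0 ⇒ divisible ✓.
Consider block {1,3,5}. The only other block(s) in the collection disjoint from it are {2,4,8} — just 1 block(s). Any parallel class containing {1,3,5} would need 2 other blocks each disjoint from it, so no parallel class of size 3 can contain {1,3,5}.
Since every block must belong to some parallel class in a resolution, the collection cannot be partitioned into parallel classes.
Resolvable? NO.

NO


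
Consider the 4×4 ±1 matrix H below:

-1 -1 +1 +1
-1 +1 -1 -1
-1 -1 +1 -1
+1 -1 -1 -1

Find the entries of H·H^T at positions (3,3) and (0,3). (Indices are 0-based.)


Row 0 of H: [-1, -1, 1, 1].
Row 3 of H: [1, -1, -1, -1].
(H·H^T)[3][3] = Σ_j H[3][j]·H[3][j] = (1)² + (-1)² + (-1)² + (-1)² = 1 + 1 + 1 + 1 = 4.
(H·H^T)[0][3] = Σ_j H[0][j]·H[3][j] = (-1)·(1) + (-1)·(-1) + (1)·(-1) + (1)·(-1) = -1 + 1 + -1 + -1 = -2.
Rows 0 and 3 are not orthogonal (dot product = -2 ≠ 0), so H is not a Hadamard matrix.

(3,3) entry = 4; (0,3) entry = -2.


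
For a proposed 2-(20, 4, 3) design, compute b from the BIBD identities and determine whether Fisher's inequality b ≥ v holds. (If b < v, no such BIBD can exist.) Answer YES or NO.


b = λv(v − 1)/(k(k − 1)) = 3·20·19/(4·3) = 1140/12 = 95.
Compare with v = 20: b ≥ v, so Fisher's inequality holds.

YES


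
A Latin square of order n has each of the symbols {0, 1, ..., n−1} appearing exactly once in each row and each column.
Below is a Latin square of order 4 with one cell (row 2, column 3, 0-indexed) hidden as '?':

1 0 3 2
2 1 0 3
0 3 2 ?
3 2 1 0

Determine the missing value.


Row 2 contains symbols [0, 2, 3] — missing [1].
Column 3 contains symbols [0, 2, 3] — missing [1].
The missing symbol must appear in both missing sets; intersection = [1].
Therefore the hidden value is 1.

Missing value = 1.


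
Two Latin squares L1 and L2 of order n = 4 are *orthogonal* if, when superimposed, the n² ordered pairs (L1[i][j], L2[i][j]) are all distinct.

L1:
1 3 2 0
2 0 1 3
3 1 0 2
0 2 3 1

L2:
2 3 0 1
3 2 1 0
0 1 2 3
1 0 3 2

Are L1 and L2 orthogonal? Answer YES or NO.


Form the n² = 16 superimposed pairs (L1[i][j], L2[i][j]), row by row (rows and columns indexed from 0):
row 0: (1,2) (3,3) (2,0) (0,1)
row 1: (2,3) (0,2) (1,1) (3,0)
row 2: (3,0) (1,1) (0,2) (2,3)
row 3: (0,1) (2,0) (3,3) (1,2)
Orthogonality requires all 16 pairs distinct.
But the pair (3,0) repeats: cell (1,3) has L1 = 3, L2 = 0, and cell (2,0) has L1 = 3, L2 = 0.
A repeated pair means some other pair never occurs (only 8 distinct pairs out of 16), so the squares are not orthogonal.
Conclusion: NO.

NO


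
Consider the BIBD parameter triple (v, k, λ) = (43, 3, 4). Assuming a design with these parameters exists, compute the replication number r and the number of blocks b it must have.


Any 2-(v, k, λ) BIBD satisfies two necessary conditions:
  (i)  Each point sits in r blocks, and counting incidences through any fixed point gives r(k − 1) = λ(v − 1), so r = λ(v − 1)/(k − 1).
  (ii) Total incidences bk = vr, so b = vr/k.
Step 1: r = λ(v − 1)/(k − 1) = 4·(43 − 1)/(3 − 1) = 4·42/2 = 168/2 = 84.
Step 2: b = vr/k = 43·84/3 = 3612/3 = 1204.
Check integrality: r = 84 ∈ Z ✓, b = 1204 ∈ Z ✓.
(These identities are necessary conditions: they determine r and b for any design with these parameters, but do not by themselves prove that one exists.)

r = 84, b = 1204.


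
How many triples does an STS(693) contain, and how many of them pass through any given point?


An STS(v) is a 2-(v, 3, 1) BIBD: block size k = 3, λ = 1.
Replication: r(k − 1) = λ(v − 1) ⇒ r·2 = 693 − 1 = 692 ⇒ r = 346.
Block count: b = v(v − 1)/6 = 693·692/6 = 479556/6 = 79926.

r = 346, b = 79926.


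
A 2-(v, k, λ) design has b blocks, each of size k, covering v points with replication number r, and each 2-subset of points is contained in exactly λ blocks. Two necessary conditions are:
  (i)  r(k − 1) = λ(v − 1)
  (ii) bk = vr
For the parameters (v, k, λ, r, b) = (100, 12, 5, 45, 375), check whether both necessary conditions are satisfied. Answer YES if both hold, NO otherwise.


Condition (i): r(k − 1) = 45·11 = 495; λ(v − 1) = 5·99 = 495. Match? YES.
Condition (ii): bk = 375·12 = 4500; vr = 100·45 = 4500. Match? YES.
Both conditions hold? YES.

YES


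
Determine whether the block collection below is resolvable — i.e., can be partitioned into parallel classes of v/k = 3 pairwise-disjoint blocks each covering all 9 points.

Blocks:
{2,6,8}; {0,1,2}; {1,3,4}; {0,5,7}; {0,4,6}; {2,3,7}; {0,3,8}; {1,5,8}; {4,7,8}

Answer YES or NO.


v = 9, block size k = 3, number of blocks = 9.
For resolvability, blocks must partition into parallel classes of size v/k = 3.
Total blocks must therefore be a multiple of 3: 9 = 3·3 + 0 ⇒ divisible ✓.
Consider block {0,1,2}. The only other block(s) in the collection disjoint from it are {4,7,8} — just 1 block(s). Any parallel class containing {0,1,2} would need 2 other blocks each disjoint from it, so no parallel class of size 3 can contain {0,1,2}.
Since every block must belong to some parallel class in a resolution, the collection cannot be partitioned into parallel classes.
Resolvable? NO.

NO


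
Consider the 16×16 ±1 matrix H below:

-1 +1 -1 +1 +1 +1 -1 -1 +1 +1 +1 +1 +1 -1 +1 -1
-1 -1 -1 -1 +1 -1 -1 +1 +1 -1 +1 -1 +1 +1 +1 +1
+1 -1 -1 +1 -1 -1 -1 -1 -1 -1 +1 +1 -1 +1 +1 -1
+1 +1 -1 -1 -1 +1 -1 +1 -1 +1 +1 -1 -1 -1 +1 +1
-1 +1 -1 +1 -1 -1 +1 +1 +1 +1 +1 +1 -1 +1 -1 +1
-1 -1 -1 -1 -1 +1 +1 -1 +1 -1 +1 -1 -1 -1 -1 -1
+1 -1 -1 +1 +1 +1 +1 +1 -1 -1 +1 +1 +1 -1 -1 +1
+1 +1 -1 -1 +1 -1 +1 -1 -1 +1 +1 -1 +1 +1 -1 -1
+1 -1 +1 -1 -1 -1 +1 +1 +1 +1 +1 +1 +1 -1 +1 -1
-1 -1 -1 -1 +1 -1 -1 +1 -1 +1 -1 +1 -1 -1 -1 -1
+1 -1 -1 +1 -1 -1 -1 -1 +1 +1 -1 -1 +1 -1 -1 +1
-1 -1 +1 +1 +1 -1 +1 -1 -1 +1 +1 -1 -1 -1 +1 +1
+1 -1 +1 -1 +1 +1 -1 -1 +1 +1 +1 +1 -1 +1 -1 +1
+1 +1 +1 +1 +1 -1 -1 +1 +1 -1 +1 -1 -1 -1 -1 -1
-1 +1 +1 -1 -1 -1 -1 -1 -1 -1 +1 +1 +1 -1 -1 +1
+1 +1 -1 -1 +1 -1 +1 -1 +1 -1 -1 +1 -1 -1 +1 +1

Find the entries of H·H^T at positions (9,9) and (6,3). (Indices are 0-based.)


Row 3 of H: [1, 1, -1, -1, -1, 1, -1, 1, -1, 1, 1, -1, -1, -1, 1, 1].
Row 6 of H: [1, -1, -1, 1, 1, 1, 1, 1, -1, -1, 1, 1, 1, -1, -1, 1].
Row 9 of H: [-1, -1, -1, -1, 1, -1, -1, 1, -1, 1, -1, 1, -1, -1, -1, -1].
(H·H^T)[9][9] = Σ_j H[9][j]·H[9][j] = (-1)² + (-1)² + (-1)² + (-1)² + (1)² + (-1)² + (-1)² + (1)² + (-1)² + (1)² + (-1)² + (1)² + (-1)² + (-1)² + (-1)² + (-1)² = 1 + 1 + 1 + 1 + 1 + 1 + 1 + 1 + 1 + 1 + 1 + 1 + 1 + 1 + 1 + 1 = 16.
(H·H^T)[6][3] = Σ_j H[6][j]·H[3][j] = (1)·(1) + (-1)·(1) + (-1)·(-1) + (1)·(-1) + (1)·(-1) + (1)·(1) + (1)·(-1) + (1)·(1) + (-1)·(-1) + (-1)·(1) + (1)·(1) + (1)·(-1) + (1)·(-1) + (-1)·(-1) + (-1)·(1) + (1)·(1) = 1 + -1 + 1 + -1 + -1 + 1 + -1 + 1 + 1 + -1 + 1 + -1 + -1 + 1 + -1 + 1 = 0.
So rows 6 and 3 are orthogonal; the diagonal entry equals n = 16.

(9,9) entry = 16; (6,3) entry = 0.


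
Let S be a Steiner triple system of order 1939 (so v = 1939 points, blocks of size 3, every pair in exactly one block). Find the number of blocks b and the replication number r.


An STS(v) is a 2-(v, 3, 1) BIBD: block size k = 3, λ = 1.
Replication: r(k − 1) = λ(v − 1) ⇒ r·2 = 1939 − 1 = 1938 ⇒ r = 969.
Block count: b = v(v − 1)/6 = 1939·1938/6 = 3757782/6 = 626297.
(Check via bk = vr: 626297·3 = 1878891 = 1939·969 = 1878891 ✓.)

r = 969, b = 626297.


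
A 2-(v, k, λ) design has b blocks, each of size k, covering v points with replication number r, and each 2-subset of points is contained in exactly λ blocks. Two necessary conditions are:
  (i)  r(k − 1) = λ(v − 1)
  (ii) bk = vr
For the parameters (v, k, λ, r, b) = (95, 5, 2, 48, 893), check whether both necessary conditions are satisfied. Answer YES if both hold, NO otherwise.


Condition (i): r(k − 1) = 48·4 = 192; λ(v − 1) = 2·94 = 188. Match? NO.
Condition (ii): bk = 893·5 = 4465; vr = 95·48 = 4560. Match? NO.
Both conditions hold? NO.

NO


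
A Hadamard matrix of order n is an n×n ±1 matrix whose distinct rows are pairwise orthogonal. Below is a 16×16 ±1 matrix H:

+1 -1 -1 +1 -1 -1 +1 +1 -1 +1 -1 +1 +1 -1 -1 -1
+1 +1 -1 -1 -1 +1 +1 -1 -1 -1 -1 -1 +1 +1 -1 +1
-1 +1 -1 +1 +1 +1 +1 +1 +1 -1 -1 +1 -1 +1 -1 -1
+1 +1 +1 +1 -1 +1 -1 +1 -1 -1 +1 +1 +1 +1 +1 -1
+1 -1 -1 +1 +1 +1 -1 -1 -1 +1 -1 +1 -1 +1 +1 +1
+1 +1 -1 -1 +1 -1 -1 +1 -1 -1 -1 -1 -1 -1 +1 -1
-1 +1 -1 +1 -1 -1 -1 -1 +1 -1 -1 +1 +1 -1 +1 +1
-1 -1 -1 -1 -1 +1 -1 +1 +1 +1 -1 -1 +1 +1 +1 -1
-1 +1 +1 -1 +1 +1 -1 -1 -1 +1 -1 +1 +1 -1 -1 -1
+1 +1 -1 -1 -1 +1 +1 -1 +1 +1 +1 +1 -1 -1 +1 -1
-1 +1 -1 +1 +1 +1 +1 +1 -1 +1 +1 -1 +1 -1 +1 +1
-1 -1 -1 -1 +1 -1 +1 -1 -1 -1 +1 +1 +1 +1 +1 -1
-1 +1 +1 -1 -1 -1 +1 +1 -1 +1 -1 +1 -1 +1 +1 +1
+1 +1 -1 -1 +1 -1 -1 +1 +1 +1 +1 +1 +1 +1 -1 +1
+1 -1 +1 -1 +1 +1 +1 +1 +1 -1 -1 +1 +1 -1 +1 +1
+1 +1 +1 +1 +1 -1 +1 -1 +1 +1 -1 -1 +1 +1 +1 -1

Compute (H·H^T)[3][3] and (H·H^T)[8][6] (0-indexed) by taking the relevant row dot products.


Row 3 of H: [1, 1, 1, 1, -1, 1, -1, 1, -1, -1, 1, 1, 1, 1, 1, -1].
Row 6 of H: [-1, 1, -1, 1, -1, -1, -1, -1, 1, -1, -1, 1, 1, -1, 1, 1].
Row 8 of H: [-1, 1, 1, -1, 1, 1, -1, -1, -1, 1, -1, 1, 1, -1, -1, -1].
(H·H^T)[3][3] = Σ_j H[3][j]·H[3][j] = (1)² + (1)² + (1)² + (1)² + (-1)² + (1)² + (-1)² + (1)² + (-1)² + (-1)² + (1)² + (1)² + (1)² + (1)² + (1)² + (-1)² = 1 + 1 + 1 + 1 + 1 + 1 + 1 + 1 + 1 + 1 + 1 + 1 + 1 + 1 + 1 + 1 = 16.
(H·H^T)[8][6] = Σ_j H[8][j]·H[6][j] = (-1)·(-1) + (1)·(1) + (1)·(-1) + (-1)·(1) + (1)·(-1) + (1)·(-1) + (-1)·(-1) + (-1)·(-1) + (-1)·(1) + (1)·(-1) + (-1)·(-1) + (1)·(1) + (1)·(1) + (-1)·(-1) + (-1)·(1) + (-1)·(1) = 1 + 1 + -1 + -1 + -1 + -1 + 1 + 1 + -1 + -1 + 1 + 1 + 1 + 1 + -1 + -1 = 0.
So rows 8 and 6 are orthogonal; the diagonal entry equals n = 16.

(3,3) entry = 16; (8,6) entry = 0.


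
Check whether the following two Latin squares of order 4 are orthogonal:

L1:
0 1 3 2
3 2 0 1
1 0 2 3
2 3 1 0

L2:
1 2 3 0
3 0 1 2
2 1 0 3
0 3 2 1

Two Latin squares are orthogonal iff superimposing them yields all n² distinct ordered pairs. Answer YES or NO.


Form the n² = 16 superimposed pairs (L1[i][j], L2[i][j]), row by row (rows and columns indexed from 0):
row 0: (0,1) (1,2) (3,3) (2,0)
row 1: (3,3) (2,0) (0,1) (1,2)
row 2: (1,2) (0,1) (2,0) (3,3)
row 3: (2,0) (3,3) (1,2) (0,1)
Orthogonality requires all 16 pairs distinct.
But the pair (3,3) repeats: cell (0,2) has L1 = 3, L2 = 3, and cell (1,0) has L1 = 3, L2 = 3.
A repeated pair means some other pair never occurs (only 4 distinct pairs out of 16), so the squares are not orthogonal.
Conclusion: NO.

NO


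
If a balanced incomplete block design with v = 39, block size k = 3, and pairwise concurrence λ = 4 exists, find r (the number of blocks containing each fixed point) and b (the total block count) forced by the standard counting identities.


Any 2-(v, k, λ) BIBD satisfies two necessary conditions:
  (i)  Each point sits in r blocks, and counting incidences through any fixed point gives r(k − 1) = λ(v − 1), so r = λ(v − 1)/(k − 1).
  (ii) Total incidences bk = vr, so b = vr/k.
Step 1: r = λ(v − 1)/(k − 1) = 4·(39 − 1)/(3 − 1) = 4·38/2 = 152/2 = 76.
Step 2: b = vr/k = 39·76/3 = 2964/3 = 988.
Check integrality: r = 76 ∈ Z ✓, b = 988 ∈ Z ✓.
(These identities are necessary conditions: they determine r and b for any design with these parameters, but do not by themselves prove that one exists.)

r = 76, b = 988.


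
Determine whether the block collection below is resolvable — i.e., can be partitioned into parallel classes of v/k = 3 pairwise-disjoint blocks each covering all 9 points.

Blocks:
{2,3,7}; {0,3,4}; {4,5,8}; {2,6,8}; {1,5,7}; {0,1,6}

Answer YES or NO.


v = 9, block size k = 3, number of blocks = 6.
For resolvability, blocks must partition into parallel classes of size v/k = 3.
Total blocks must therefore be a multiple of 3: 6 = 3·2 + 0 ⇒ divisible ✓.
Greedy packing gives 2 candidate class(es). Each should be a full parallel class (size 3, covers all 9 points).
  Class 1 (3 blocks): {2,3,7}; {4,5,8}; {0,1,6}. Points covered: [0, 1, 2, 3, 4, 5, 6, 7, 8].
  Class 2 (3 blocks): {0,3,4}; {2,6,8}; {1,5,7}. Points covered: [0, 1, 2, 3, 4, 5, 6, 7, 8].
All classes full (size 3)? YES. All classes cover every point? YES.
Resolvable? YES.

YES


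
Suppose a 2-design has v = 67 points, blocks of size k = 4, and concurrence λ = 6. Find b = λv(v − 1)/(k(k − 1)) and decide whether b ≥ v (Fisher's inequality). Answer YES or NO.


r = λ(v − 1)/(k − 1) = 6·66/3 = 132.
b = vr/k = 67·132/4 = 2211.
Fisher's inequality: b ≥ v ⇔ 2211 ≥ 67? YES.

YES


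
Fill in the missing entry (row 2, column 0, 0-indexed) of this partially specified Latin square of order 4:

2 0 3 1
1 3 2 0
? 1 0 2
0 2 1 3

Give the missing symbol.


Row 2 contains symbols [0, 1, 2] — missing [3].
Column 0 contains symbols [0, 1, 2] — missing [3].
The missing symbol must appear in both missing sets; intersection = [3].
Therefore the hidden value is 3.

Missing value = 3.


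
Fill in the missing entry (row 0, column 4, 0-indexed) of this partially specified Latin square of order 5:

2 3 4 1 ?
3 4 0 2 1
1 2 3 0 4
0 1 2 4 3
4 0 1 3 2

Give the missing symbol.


Row 0 contains symbols [1, 2, 3, 4] — missing [0].
Column 4 contains symbols [1, 2, 3, 4] — missing [0].
The missing symbol must appear in both missing sets; intersection = [0].
Therefore the hidden value is 0.

Missing value = 0.


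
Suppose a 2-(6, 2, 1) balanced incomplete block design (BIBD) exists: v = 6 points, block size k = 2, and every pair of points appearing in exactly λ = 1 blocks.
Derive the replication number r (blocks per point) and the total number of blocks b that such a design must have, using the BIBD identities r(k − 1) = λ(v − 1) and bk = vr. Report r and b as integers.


Any 2-(v, k, λ) BIBD satisfies two necessary conditions:
  (i)  Each point sits in r blocks, and counting incidences through any fixed point gives r(k − 1) = λ(v − 1), so r = λ(v − 1)/(k − 1).
  (ii) Total incidences bk = vr, so b = vr/k.
Step 1: r = λ(v − 1)/(k − 1) = 1·(6 − 1)/(2 − 1) = 1·5/1 = 5/1 = 5.
Step 2: b = vr/k = 6·5/2 = 30/2 = 15.
Check integrality: r = 5 ∈ Z ✓, b = 15 ∈ Z ✓.
(These identities are necessary conditions: they determine r and b for any design with these parameters, but do not by themselves prove that one exists.)

r = 5, b = 15.


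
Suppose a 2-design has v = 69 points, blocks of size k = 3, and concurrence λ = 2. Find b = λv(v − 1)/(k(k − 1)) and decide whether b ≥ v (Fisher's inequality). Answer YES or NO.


b = λv(v − 1)/(k(k − 1)) = 2·69·68/(3·2) = 9384/6 = 1564.
Compare with v = 69: b ≥ v, so Fisher's inequality holds.

YES


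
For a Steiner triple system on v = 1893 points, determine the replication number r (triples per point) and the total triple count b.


An STS(v) is a 2-(v, 3, 1) BIBD: block size k = 3, λ = 1.
Replication: r(k − 1) = λ(v − 1) ⇒ r·2 = 1893 − 1 = 1892 ⇒ r = 946.
Block count: b = v(v − 1)/6 = 1893·1892/6 = 3581556/6 = 596926.

r = 946, b = 596926.


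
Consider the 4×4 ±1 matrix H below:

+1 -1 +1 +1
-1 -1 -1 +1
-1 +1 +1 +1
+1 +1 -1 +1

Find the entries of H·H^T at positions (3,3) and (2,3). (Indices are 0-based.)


Row 2 of H: [-1, 1, 1, 1].
Row 3 of H: [1, 1, -1, 1].
(H·H^T)[3][3] = Σ_j H[3][j]·H[3][j] = (1)² + (1)² + (-1)² + (1)² = 1 + 1 + 1 + 1 = 4.
(H·H^T)[2][3] = Σ_j H[2][j]·H[3][j] = (-1)·(1) + (1)·(1) + (1)·(-1) + (1)·(1) = -1 + 1 + -1 + 1 = 0.
So rows 2 and 3 are orthogonal; the diagonal entry equals n = 4.

(3,3) entry = 4; (2,3) entry = 0.


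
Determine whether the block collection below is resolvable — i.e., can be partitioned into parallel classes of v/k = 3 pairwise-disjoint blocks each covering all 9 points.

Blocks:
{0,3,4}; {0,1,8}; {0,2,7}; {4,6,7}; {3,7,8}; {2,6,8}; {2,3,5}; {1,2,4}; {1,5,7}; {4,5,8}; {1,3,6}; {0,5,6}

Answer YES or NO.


v = 9, block size k = 3, number of blocks = 12.
For resolvability, blocks must partition into parallel classes of size v/k = 3.
Total blocks must therefore be a multiple of 3: 12 = 3·4 + 0 ⇒ divisible ✓.
Greedy packing gives 4 candidate class(es). Each should be a full parallel class (size 3, covers all 9 points).
  Class 1 (3 blocks): {0,3,4}; {2,6,8}; {1,5,7}. Points covered: [0, 1, 2, 3, 4, 5, 6, 7, 8].
  Class 2 (3 blocks): {0,1,8}; {4,6,7}; {2,3,5}. Points covered: [0, 1, 2, 3, 4, 5, 6, 7, 8].
  Class 3 (3 blocks): {0,2,7}; {4,5,8}; {1,3,6}. Points covered: [0, 1, 2, 3, 4, 5, 6, 7, 8].
  Class 4 (3 blocks): {3,7,8}; {1,2,4}; {0,5,6}. Points covered: [0, 1, 2, 3, 4, 5, 6, 7, 8].
All classes full (size 3)? YES. All classes cover every point? YES.
Resolvable? YES.

YES


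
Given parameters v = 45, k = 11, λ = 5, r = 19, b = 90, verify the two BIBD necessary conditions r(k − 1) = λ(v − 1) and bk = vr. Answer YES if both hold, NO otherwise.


Condition (i): r(k − 1) = 19·10 = 190; λ(v − 1) = 5·44 = 220. Match? NO.
Condition (ii): bk = 90·11 = 990; vr = 45·19 = 855. Match? NO.
Both conditions hold? NO.

NO


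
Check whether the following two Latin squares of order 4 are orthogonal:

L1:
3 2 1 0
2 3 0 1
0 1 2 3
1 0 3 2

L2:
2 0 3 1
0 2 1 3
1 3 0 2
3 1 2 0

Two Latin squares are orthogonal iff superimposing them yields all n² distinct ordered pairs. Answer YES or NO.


Form the n² = 16 superimposed pairs (L1[i][j], L2[i][j]), row by row (rows and columns indexed from 0):
row 0: (3,2) (2,0) (1,3) (0,1)
row 1: (2,0) (3,2) (0,1) (1,3)
row 2: (0,1) (1,3) (2,0) (3,2)
row 3: (1,3) (0,1) (3,2) (2,0)
Orthogonality requires all 16 pairs distinct.
But the pair (2,0) repeats: cell (0,1) has L1 = 2, L2 = 0, and cell (1,0) has L1 = 2, L2 = 0.
A repeated pair means some other pair never occurs (only 4 distinct pairs out of 16), so the squares are not orthogonal.
Conclusion: NO.

NO


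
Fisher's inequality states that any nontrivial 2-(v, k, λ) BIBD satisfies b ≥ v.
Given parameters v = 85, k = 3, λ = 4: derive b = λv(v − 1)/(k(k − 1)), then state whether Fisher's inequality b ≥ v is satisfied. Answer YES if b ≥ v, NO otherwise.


r = λ(v − 1)/(k − 1) = 4·84/2 = 168.
b = vr/k = 85·168/3 = 4760.
Fisher's inequality: b ≥ v ⇔ 4760 ≥ 85? YES.

YES


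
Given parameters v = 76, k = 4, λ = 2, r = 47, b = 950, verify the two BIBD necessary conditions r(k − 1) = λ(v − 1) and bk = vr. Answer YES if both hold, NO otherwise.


Condition (i): r(k − 1) = 47·3 = 141; λ(v − 1) = 2·75 = 150. Match? NO.
Condition (ii): bk = 950·4 = 3800; vr = 76·47 = 3572. Match? NO.
Both conditions hold? NO.

NO


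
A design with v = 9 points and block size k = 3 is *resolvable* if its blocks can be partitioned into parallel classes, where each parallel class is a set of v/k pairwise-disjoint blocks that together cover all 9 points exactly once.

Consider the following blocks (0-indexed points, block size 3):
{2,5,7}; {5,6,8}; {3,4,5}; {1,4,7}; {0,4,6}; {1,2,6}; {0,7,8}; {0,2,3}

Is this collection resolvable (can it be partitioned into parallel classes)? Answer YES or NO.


v = 9, block size k = 3, number of blocks = 8.
For resolvability, blocks must partition into parallel classes of size v/k = 3.
Total blocks must therefore be a multiple of 3: 8 = 3·2 + 2 ⇒ not divisible ✗.
Resolvable? NO.

NO


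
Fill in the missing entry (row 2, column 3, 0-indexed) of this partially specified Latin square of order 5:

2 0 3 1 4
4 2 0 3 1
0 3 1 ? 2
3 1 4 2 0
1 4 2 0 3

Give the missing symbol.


Row 2 contains symbols [0, 1, 2, 3] — missing [4].
Column 3 contains symbols [0, 1, 2, 3] — missing [4].
The missing symbol must appear in both missing sets; intersection = [4].
Therefore the hidden value is 4.

Missing value = 4.


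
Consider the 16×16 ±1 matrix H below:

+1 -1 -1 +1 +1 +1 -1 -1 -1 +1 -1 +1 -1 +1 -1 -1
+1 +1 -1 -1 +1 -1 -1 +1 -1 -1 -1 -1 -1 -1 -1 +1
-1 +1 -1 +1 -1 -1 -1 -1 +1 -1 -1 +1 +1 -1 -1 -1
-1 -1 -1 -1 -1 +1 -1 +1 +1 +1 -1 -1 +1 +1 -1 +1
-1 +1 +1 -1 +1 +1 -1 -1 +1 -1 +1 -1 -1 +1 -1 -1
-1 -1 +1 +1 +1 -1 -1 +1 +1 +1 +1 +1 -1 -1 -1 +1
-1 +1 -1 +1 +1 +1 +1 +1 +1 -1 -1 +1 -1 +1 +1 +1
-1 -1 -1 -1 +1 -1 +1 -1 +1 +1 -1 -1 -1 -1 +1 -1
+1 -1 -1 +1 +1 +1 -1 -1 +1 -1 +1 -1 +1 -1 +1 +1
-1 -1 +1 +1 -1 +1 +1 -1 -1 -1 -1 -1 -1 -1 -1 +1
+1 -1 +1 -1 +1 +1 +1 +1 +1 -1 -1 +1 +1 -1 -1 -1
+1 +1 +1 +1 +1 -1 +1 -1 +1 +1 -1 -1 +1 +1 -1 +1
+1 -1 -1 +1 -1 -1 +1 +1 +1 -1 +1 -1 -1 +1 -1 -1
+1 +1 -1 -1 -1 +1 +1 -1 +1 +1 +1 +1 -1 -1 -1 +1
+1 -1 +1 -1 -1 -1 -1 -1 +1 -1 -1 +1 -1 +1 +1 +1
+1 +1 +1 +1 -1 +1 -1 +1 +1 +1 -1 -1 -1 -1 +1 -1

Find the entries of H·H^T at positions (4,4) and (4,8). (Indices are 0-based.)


Row 4 of H: [-1, 1, 1, -1, 1, 1, -1, -1, 1, -1, 1, -1, -1, 1, -1, -1].
Row 8 of H: [1, -1, -1, 1, 1, 1, -1, -1, 1, -1, 1, -1, 1, -1, 1, 1].
(H·H^T)[4][4] = Σ_j H[4][j]·H[4][j] = (-1)² + (1)² + (1)² + (-1)² + (1)² + (1)² + (-1)² + (-1)² + (1)² + (-1)² + (1)² + (-1)² + (-1)² + (1)² + (-1)² + (-1)² = 1 + 1 + 1 + 1 + 1 + 1 + 1 + 1 + 1 + 1 + 1 + 1 + 1 + 1 + 1 + 1 = 16.
(H·H^T)[4][8] = Σ_j H[4][j]·H[8][j] = (-1)·(1) + (1)·(-1) + (1)·(-1) + (-1)·(1) + (1)·(1) + (1)·(1) + (-1)·(-1) + (-1)·(-1) + (1)·(1) + (-1)·(-1) + (1)·(1) + (-1)·(-1) + (-1)·(1) + (1)·(-1) + (-1)·(1) + (-1)·(1) = -1 + -1 + -1 + -1 + 1 + 1 + 1 + 1 + 1 + 1 + 1 + 1 + -1 + -1 + -1 + -1 = 0.
So rows 4 and 8 are orthogonal; the diagonal entry equals n = 16.

(4,4) entry = 16; (4,8) entry = 0.


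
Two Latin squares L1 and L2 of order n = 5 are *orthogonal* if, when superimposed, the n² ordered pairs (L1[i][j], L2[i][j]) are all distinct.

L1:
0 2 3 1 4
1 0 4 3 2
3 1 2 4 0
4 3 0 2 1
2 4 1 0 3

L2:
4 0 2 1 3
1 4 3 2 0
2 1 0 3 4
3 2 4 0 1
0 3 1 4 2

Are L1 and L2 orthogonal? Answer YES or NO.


Form the n² = 25 superimposed pairs (L1[i][j], L2[i][j]), row by row (rows and columns indexed from 0):
row 0: (0,4) (2,0) (3,2) (1,1) (4,3)
row 1: (1,1) (0,4) (4,3) (3,2) (2,0)
row 2: (3,2) (1,1) (2,0) (4,3) (0,4)
row 3: (4,3) (3,2) (0,4) (2,0) (1,1)
row 4: (2,0) (4,3) (1,1) (0,4) (3,2)
Orthogonality requires all 25 pairs distinct.
But the pair (1,1) repeats: cell (0,3) has L1 = 1, L2 = 1, and cell (1,0) has L1 = 1, L2 = 1.
A repeated pair means some other pair never occurs (only 5 distinct pairs out of 25), so the squares are not orthogonal.
Conclusion: NO.

NO


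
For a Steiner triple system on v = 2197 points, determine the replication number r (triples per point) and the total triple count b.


An STS(v) is a 2-(v, 3, 1) BIBD: block size k = 3, λ = 1.
Replication: r(k − 1) = λ(v − 1) ⇒ r·2 = 2197 − 1 = 2196 ⇒ r = 1098.
Block count: bk = vr ⇒ b·3 = 2197·1098 = 2412306 ⇒ b = 804102.
(Check via b = v(v − 1)/6 = 2197·2196/6 = 4824612/6 = 804102.)

r = 1098, b = 804102.


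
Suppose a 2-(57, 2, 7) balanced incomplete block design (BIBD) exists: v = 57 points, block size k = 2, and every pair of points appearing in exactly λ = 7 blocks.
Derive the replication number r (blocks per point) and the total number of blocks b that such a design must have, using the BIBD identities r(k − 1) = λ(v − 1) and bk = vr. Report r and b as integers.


Any 2-(v, k, λ) BIBD satisfies two necessary conditions:
  (i)  Each point sits in r blocks, and counting incidences through any fixed point gives r(k − 1) = λ(v − 1), so r = λ(v − 1)/(k − 1).
  (ii) Total incidences bk = vr, so b = vr/k.
Step 1: r = λ(v − 1)/(k − 1) = 7·(57 − 1)/(2 − 1) = 7·56/1 = 392/1 = 392.
Step 2: b = vr/k = 57·392/2 = 22344/2 = 11172.
Check integrality: r = 392 ∈ Z ✓, b = 11172 ∈ Z ✓.
(These identities are necessary conditions: they determine r and b for any design with these parameters, but do not by themselves prove that one exists.)

r = 392, b = 11172.


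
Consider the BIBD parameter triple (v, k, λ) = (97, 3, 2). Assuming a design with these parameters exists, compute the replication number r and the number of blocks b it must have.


Any 2-(v, k, λ) BIBD satisfies two necessary conditions:
  (i)  Each point sits in r blocks, and counting incidences through any fixed point gives r(k − 1) = λ(v − 1), so r = λ(v − 1)/(k − 1).
  (ii) Total incidences bk = vr, so b = vr/k.
Step 1: r = λ(v − 1)/(k − 1) = 2·(97 − 1)/(3 − 1) = 2·96/2 = 192/2 = 96.
Step 2: b = vr/k = 97·96/3 = 9312/3 = 3104.
Check integrality: r = 96 ∈ Z ✓, b = 3104 ∈ Z ✓.
(These identities are necessary conditions: they determine r and b for any design with these parameters, but do not by themselves prove that one exists.)

r = 96, b = 3104.


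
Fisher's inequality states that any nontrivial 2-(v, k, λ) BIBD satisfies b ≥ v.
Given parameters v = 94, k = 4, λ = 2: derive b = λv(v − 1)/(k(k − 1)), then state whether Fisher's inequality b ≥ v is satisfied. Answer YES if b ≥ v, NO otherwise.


r = λ(v − 1)/(k − 1) = 2·93/3 = 62.
b = vr/k = 94·62/4 = 1457.
Fisher's inequality: b ≥ v ⇔ 1457 ≥ 94? YES.

YES


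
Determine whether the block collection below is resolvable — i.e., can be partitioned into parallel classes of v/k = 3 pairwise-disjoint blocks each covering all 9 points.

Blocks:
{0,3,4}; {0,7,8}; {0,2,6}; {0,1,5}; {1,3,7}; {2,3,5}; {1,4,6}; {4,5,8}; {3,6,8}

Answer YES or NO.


v = 9, block size k = 3, number of blocks = 9.
For resolvability, blocks must partition into parallel classes of size v/k = 3.
Total blocks must therefore be a multiple of 3: 9 = 3·3 + 0 ⇒ divisible ✓.
Consider block {0,3,4}. It intersects every other block in the collection, so no parallel class of size 3 can contain it.
Since every block must belong to some parallel class in a resolution, the collection cannot be partitioned into parallel classes.
Resolvable? NO.

NO


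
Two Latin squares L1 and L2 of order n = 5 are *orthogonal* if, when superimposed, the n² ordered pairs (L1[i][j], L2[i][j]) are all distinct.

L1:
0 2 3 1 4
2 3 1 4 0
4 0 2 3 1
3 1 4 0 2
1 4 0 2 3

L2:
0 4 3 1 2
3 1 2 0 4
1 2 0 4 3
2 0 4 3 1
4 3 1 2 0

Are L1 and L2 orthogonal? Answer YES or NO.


Form the n² = 25 superimposed pairs (L1[i][j], L2[i][j]), row by row (rows and columns indexed from 0):
row 0: (0,0) (2,4) (3,3) (1,1) (4,2)
row 1: (2,3) (3,1) (1,2) (4,0) (0,4)
row 2: (4,1) (0,2) (2,0) (3,4) (1,3)
row 3: (3,2) (1,0) (4,4) (0,3) (2,1)
row 4: (1,4) (4,3) (0,1) (2,2) (3,0)
Orthogonality requires all 25 pairs distinct.
Check by first coordinate: for each symbol s of L1, list the L2 entries in the n cells where L1 = s; they must all differ.
  L1 = 0: L2 entries (in reading order) 0, 4, 2, 3, 1 — all 5 distinct ✓
  L1 = 1: L2 entries (in reading order) 1, 2, 3, 0, 4 — all 5 distinct ✓
  L1 = 2: L2 entries (in reading order) 4, 3, 0, 1, 2 — all 5 distinct ✓
  L1 = 3: L2 entries (in reading order) 3, 1, 4, 2, 0 — all 5 distinct ✓
  L1 = 4: L2 entries (in reading order) 2, 0, 1, 4, 3 — all 5 distinct ✓
Every symbol of L1 meets every symbol of L2 exactly once, so all 25 pairs are distinct (25 of 25).
Conclusion: YES.

YES


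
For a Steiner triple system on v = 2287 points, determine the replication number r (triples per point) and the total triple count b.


An STS(v) is a 2-(v, 3, 1) BIBD: block size k = 3, λ = 1.
Replication: r(k − 1) = λ(v − 1) ⇒ r·2 = 2287 − 1 = 2286 ⇒ r = 1143.
Block count: b = v(v − 1)/6 = 2287·2286/6 = 5228082/6 = 871347.
(Check via bk = vr: 871347·3 = 2614041 = 2287·1143 = 2614041 ✓.)

r = 1143, b = 871347.


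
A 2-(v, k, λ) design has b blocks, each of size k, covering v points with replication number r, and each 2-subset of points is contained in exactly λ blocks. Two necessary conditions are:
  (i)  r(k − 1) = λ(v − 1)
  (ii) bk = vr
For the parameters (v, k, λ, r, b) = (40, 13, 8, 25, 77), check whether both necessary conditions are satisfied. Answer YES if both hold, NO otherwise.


Condition (i): r(k − 1) = 25·12 = 300; λ(v − 1) = 8·39 = 312. Match? NO.
Condition (ii): bk = 77·13 = 1001; vr = 40·25 = 1000. Match? NO.
Both conditions hold? NO.

NO


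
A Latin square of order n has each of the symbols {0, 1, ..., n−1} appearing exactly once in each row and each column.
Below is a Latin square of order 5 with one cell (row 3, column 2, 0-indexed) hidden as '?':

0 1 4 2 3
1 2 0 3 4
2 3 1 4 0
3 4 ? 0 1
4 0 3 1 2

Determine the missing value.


Row 3 contains symbols [0, 1, 3, 4] — missing [2].
Column 2 contains symbols [0, 1, 3, 4] — missing [2].
The missing symbol must appear in both missing sets; intersection = [2].
Therefore the hidden value is 2.

Missing value = 2.


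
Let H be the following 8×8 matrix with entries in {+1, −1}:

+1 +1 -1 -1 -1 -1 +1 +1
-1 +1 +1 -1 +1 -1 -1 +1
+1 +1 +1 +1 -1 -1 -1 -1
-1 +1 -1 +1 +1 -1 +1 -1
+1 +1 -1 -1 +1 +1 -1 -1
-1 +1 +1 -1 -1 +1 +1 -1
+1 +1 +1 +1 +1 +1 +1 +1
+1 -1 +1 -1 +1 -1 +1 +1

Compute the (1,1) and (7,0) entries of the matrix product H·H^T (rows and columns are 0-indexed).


Row 0 of H: [1, 1, -1, -1, -1, -1, 1, 1].
Row 1 of H: [-1, 1, 1, -1, 1, -1, -1, 1].
Row 7 of H: [1, -1, 1, -1, 1, -1, 1, 1].
(H·H^T)[1][1] = Σ_j H[1][j]·H[1][j] = (-1)² + (1)² + (1)² + (-1)² + (1)² + (-1)² + (-1)² + (1)² = 1 + 1 + 1 + 1 + 1 + 1 + 1 + 1 = 8.
(H·H^T)[7][0] = Σ_j H[7][j]·H[0][j] = (1)·(1) + (-1)·(1) + (1)·(-1) + (-1)·(-1) + (1)·(-1) + (-1)·(-1) + (1)·(1) + (1)·(1) = 1 + -1 + -1 + 1 + -1 + 1 + 1 + 1 = 2.
Rows 7 and 0 are not orthogonal (dot product = 2 ≠ 0), so H is not a Hadamard matrix.

(1,1) entry = 8; (7,0) entry = 2.


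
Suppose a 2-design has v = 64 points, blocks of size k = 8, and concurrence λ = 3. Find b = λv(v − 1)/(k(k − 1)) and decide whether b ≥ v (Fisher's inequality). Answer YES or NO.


r = λ(v − 1)/(k − 1) = 3·63/7 = 27.
b = vr/k = 64·27/8 = 216.
Fisher's inequality: b ≥ v ⇔ 216 ≥ 64? YES.

YES


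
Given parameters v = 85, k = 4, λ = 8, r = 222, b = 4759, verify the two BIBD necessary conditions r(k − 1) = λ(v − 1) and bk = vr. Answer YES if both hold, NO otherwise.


Condition (i): r(k − 1) = 222·3 = 666; λ(v − 1) = 8·84 = 672. Match? NO.
Condition (ii): bk = 4759·4 = 19036; vr = 85·222 = 18870. Match? NO.
Both conditions hold? NO.

NO


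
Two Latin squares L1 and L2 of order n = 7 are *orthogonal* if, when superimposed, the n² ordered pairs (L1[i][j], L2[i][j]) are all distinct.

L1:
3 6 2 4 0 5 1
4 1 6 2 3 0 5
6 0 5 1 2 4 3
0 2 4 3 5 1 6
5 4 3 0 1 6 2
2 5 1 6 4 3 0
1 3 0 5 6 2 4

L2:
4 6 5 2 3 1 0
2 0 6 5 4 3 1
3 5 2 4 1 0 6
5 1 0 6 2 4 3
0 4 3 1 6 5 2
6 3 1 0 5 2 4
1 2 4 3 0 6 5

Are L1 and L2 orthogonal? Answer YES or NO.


Form the n² = 49 superimposed pairs (L1[i][j], L2[i][j]), row by row (rows and columns indexed from 0):
row 0: (3,4) (6,6) (2,5) (4,2) (0,3) (5,1) (1,0)
row 1: (4,2) (1,0) (6,6) (2,5) (3,4) (0,3) (5,1)
row 2: (6,3) (0,5) (5,2) (1,4) (2,1) (4,0) (3,6)
row 3: (0,5) (2,1) (4,0) (3,6) (5,2) (1,4) (6,3)
row 4: (5,0) (4,4) (3,3) (0,1) (1,6) (6,5) (2,2)
row 5: (2,6) (5,3) (1,1) (6,0) (4,5) (3,2) (0,4)
row 6: (1,1) (3,2) (0,4) (5,3) (6,0) (2,6) (4,5)
Orthogonality requires all 49 pairs distinct.
But the pair (4,2) repeats: cell (0,3) has L1 = 4, L2 = 2, and cell (1,0) has L1 = 4, L2 = 2.
A repeated pair means some other pair never occurs (only 28 distinct pairs out of 49), so the squares are not orthogonal.
Conclusion: NO.

NO


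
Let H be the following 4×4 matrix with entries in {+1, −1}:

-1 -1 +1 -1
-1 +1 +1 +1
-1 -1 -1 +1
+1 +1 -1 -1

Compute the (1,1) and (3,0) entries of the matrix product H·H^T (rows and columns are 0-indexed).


Row 0 of H: [-1, -1, 1, -1].
Row 1 of H: [-1, 1, 1, 1].
Row 3 of H: [1, 1, -1, -1].
(H·H^T)[1][1] = Σ_j H[1][j]·H[1][j] = (-1)² + (1)² + (1)² + (1)² = 1 + 1 + 1 + 1 = 4.
(H·H^T)[3][0] = Σ_j H[3][j]·H[0][j] = (1)·(-1) + (1)·(-1) + (-1)·(1) + (-1)·(-1) = -1 + -1 + -1 + 1 = -2.
Rows 3 and 0 are not orthogonal (dot product = -2 ≠ 0), so H is not a Hadamard matrix.

(1,1) entry = 4; (3,0) entry = -2.


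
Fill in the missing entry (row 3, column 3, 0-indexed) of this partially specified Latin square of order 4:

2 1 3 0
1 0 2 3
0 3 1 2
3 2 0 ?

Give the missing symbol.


Row 3 contains symbols [0, 2, 3] — missing [1].
Column 3 contains symbols [0, 2, 3] — missing [1].
The missing symbol must appear in both missing sets; intersection = [1].
Therefore the hidden value is 1.

Missing value = 1.


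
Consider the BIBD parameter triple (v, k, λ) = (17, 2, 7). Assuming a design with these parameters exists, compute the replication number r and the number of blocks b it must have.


Any 2-(v, k, λ) BIBD satisfies two necessary conditions:
  (i)  Each point sits in r blocks, and counting incidences through any fixed point gives r(k − 1) = λ(v − 1), so r = λ(v − 1)/(k − 1).
  (ii) Total incidences bk = vr, so b = vr/k.
Step 1: r = λ(v − 1)/(k − 1) = 7·(17 − 1)/(2 − 1) = 7·16/1 = 112/1 = 112.
Step 2: b = vr/k = 17·112/2 = 1904/2 = 952.
Check integrality: r = 112 ∈ Z ✓, b = 952 ∈ Z ✓.
(These identities are necessary conditions: they determine r and b for any design with these parameters, but do not by themselves prove that one exists.)

r = 112, b = 952.
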